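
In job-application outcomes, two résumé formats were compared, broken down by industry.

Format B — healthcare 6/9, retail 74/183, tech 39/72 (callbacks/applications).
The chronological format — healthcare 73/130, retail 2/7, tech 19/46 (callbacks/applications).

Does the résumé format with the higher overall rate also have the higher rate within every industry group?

No

Healthcare: Format B 6/9 = 66.7%, the chronological format 73/130 = 56.2% → Format B
Retail: Format B 74/183 = 40.4%, the chronological format 2/7 = 28.6% → Format B
Tech: Format B 39/72 = 54.2%, the chronological format 19/46 = 41.3% → Format B
Overall: Format B 119/264 = 45.1%, the chronological format 94/183 = 51.4% → the chronological format
Format B wins each industry group but the chronological format wins overall — the comparison reverses. Format B's applications skew toward retail, which has a lower base rate.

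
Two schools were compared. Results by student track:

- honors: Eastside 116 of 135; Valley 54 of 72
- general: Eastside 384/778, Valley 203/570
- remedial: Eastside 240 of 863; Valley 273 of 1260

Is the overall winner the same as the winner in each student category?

Yes

Honors: Eastside 116/135 = 85.9%, Valley 54/72 = 75.0% → Eastside
General: Eastside 384/778 = 49.4%, Valley 203/570 = 35.6% → Eastside
Remedial: Eastside 240/863 = 27.8%, Valley 273/1260 = 21.7% → Eastside
Overall: Eastside 740/1776 = 41.7%, Valley 530/1902 = 27.9% → Eastside
Eastside wins overall and in every student group — no reversal.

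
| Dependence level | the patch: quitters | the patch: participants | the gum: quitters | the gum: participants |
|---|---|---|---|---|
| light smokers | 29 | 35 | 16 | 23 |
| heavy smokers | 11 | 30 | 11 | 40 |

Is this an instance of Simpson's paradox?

Light smokers: the patch 29/35 = 82.9%, the gum 16/23 = 69.6% → the patch
Heavy smokers: the patch 11/30 = 36.7%, the gum 11/40 = 27.5% → the patch
Overall: the patch 40/65 = 61.5%, the gum 27/63 = 42.9% → the patch
The patch wins overall and in every dependence group — no reversal.

No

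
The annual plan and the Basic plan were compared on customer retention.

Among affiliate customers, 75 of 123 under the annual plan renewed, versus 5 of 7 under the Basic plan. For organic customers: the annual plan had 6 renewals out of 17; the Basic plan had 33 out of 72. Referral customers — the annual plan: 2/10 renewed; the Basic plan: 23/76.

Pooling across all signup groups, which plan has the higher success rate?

the annual plan

Affiliate: the annual plan 75/123 = 61.0%, the Basic plan 5/7 = 71.4% → the Basic plan
Organic: the annual plan 6/17 = 35.3%, the Basic plan 33/72 = 45.8% → the Basic plan
Referral: the annual plan 2/10 = 20.0%, the Basic plan 23/76 = 30.3% → the Basic plan
Overall: the annual plan 83/150 = 55.3%, the Basic plan 61/155 = 39.4% → the annual plan
(The Basic plan wins every signup group but the annual plan wins overall — the Basic plan's customers skew toward the low-rate referral group.)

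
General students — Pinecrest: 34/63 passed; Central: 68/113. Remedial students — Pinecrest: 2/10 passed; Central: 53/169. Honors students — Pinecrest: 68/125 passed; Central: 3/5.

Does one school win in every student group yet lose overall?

Yes

General: Pinecrest 34/63 = 54.0%, Central 68/113 = 60.2% → Central
Remedial: Pinecrest 2/10 = 20.0%, Central 53/169 = 31.4% → Central
Honors: Pinecrest 68/125 = 54.4%, Central 3/5 = 60.0% → Central
Overall: Pinecrest 104/198 = 52.5%, Central 124/287 = 43.2% → Pinecrest
Central wins each student group but Pinecrest wins overall — the comparison reverses. Central's students skew toward remedial, which has a lower base rate.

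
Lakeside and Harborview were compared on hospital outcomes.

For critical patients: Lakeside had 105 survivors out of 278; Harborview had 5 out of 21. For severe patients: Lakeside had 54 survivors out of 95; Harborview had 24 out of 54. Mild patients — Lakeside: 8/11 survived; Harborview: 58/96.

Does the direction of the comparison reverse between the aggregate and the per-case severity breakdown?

Yes

Critical: Lakeside 105/278 = 37.8%, Harborview 5/21 = 23.8% → Lakeside
Severe: Lakeside 54/95 = 56.8%, Harborview 24/54 = 44.4% → Lakeside
Mild: Lakeside 8/11 = 72.7%, Harborview 58/96 = 60.4% → Lakeside
Overall: Lakeside 167/384 = 43.5%, Harborview 87/171 = 50.9% → Harborview
Lakeside wins each case group but Harborview wins overall — the comparison reverses. Lakeside's patients skew toward critical, which has a lower base rate.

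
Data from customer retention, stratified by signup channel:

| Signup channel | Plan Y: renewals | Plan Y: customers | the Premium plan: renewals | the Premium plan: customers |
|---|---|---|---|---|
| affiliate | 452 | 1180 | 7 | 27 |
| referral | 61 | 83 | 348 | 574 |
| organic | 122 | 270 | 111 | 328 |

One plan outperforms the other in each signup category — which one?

Affiliate: Plan Y 452/1180 = 38.3%, the Premium plan 7/27 = 25.9% → Plan Y
Referral: Plan Y 61/83 = 73.5%, the Premium plan 348/574 = 60.6% → Plan Y
Organic: Plan Y 122/270 = 45.2%, the Premium plan 111/328 = 33.8% → Plan Y
Plan Y has the higher rate in all 3 groups.

Plan Y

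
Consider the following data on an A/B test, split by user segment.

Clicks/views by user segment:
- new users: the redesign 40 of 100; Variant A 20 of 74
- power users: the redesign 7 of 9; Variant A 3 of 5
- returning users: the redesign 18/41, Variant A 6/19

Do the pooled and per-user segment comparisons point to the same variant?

Yes

New users: the redesign 40/100 = 40.0%, Variant A 20/74 = 27.0% → the redesign
Power users: the redesign 7/9 = 77.8%, Variant A 3/5 = 60.0% → the redesign
Returning users: the redesign 18/41 = 43.9%, Variant A 6/19 = 31.6% → the redesign
Overall: the redesign 65/150 = 43.3%, Variant A 29/98 = 29.6% → the redesign
The redesign wins overall and in every user group — no reversal.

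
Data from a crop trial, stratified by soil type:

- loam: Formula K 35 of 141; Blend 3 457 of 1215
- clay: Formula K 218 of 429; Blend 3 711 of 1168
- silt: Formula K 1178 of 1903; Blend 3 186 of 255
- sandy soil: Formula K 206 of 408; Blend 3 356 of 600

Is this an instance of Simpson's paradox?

Loam: Formula K 35/141 = 24.8%, Blend 3 457/1215 = 37.6% → Blend 3
Clay: Formula K 218/429 = 50.8%, Blend 3 711/1168 = 60.9% → Blend 3
Silt: Formula K 1178/1903 = 61.9%, Blend 3 186/255 = 72.9% → Blend 3
Sandy soil: Formula K 206/408 = 50.5%, Blend 3 356/600 = 59.3% → Blend 3
Overall: Formula K 1637/2881 = 56.8%, Blend 3 1710/3238 = 52.8% → Formula K
Blend 3 wins each soil group but Formula K wins overall — the comparison reverses. Blend 3's plots skew toward loam, which has a lower base rate.

Yes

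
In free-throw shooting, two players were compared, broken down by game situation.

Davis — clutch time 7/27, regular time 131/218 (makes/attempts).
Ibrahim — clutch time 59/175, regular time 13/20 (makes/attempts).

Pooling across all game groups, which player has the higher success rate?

Clutch time: Davis 7/27 = 25.9%, Ibrahim 59/175 = 33.7% → Ibrahim
Regular time: Davis 131/218 = 60.1%, Ibrahim 13/20 = 65.0% → Ibrahim
Overall: Davis 138/245 = 56.3%, Ibrahim 72/195 = 36.9% → Davis
(Ibrahim wins every game group but Davis wins overall — Ibrahim's attempts skew toward the low-rate clutch time group.)

Davis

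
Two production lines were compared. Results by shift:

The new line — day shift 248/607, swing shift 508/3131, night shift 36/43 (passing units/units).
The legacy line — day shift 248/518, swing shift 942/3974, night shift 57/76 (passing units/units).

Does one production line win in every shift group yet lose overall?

Day shift: the new line 248/607 = 40.9%, the legacy line 248/518 = 47.9% → the legacy line
Swing shift: the new line 508/3131 = 16.2%, the legacy line 942/3974 = 23.7% → the legacy line
Night shift: the new line 36/43 = 83.7%, the legacy line 57/76 = 75.0% → the new line
Overall: the new line 792/3781 = 20.9%, the legacy line 1247/4568 = 27.3% → the legacy line
Neither sweeps: the new line wins 1 of 3 groups, the legacy line wins 2. The legacy line wins overall but not every group — no Simpson reversal.

No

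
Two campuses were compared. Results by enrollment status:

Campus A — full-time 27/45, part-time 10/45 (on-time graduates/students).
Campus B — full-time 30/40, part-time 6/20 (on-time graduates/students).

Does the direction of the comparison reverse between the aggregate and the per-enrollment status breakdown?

No

Full-time: Campus A 27/45 = 60.0%, Campus B 30/40 = 75.0% → Campus B
Part-time: Campus A 10/45 = 22.2%, Campus B 6/20 = 30.0% → Campus B
Overall: Campus A 37/90 = 41.1%, Campus B 36/60 = 60.0% → Campus B
Campus B wins overall and in every enrollment group — no reversal.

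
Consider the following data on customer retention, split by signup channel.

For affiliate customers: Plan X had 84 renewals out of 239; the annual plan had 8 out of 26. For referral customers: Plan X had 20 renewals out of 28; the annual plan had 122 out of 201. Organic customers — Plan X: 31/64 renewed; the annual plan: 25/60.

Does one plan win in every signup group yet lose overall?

Affiliate: Plan X 84/239 = 35.1%, the annual plan 8/26 = 30.8% → Plan X
Referral: Plan X 20/28 = 71.4%, the annual plan 122/201 = 60.7% → Plan X
Organic: Plan X 31/64 = 48.4%, the annual plan 25/60 = 41.7% → Plan X
Overall: Plan X 135/331 = 40.8%, the annual plan 155/287 = 54.0% → the annual plan
Plan X wins each signup group but the annual plan wins overall — the comparison reverses. Plan X's customers skew toward affiliate, which has a lower base rate.

Yes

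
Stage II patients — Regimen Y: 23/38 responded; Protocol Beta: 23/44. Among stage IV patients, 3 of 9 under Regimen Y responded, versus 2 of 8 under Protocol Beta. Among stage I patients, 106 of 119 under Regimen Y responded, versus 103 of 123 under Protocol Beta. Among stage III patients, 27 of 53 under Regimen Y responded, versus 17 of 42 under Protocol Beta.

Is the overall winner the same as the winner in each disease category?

Stage II: Regimen Y 23/38 = 60.5%, Protocol Beta 23/44 = 52.3% → Regimen Y
Stage IV: Regimen Y 3/9 = 33.3%, Protocol Beta 2/8 = 25.0% → Regimen Y
Stage I: Regimen Y 106/119 = 89.1%, Protocol Beta 103/123 = 83.7% → Regimen Y
Stage III: Regimen Y 27/53 = 50.9%, Protocol Beta 17/42 = 40.5% → Regimen Y
Overall: Regimen Y 159/219 = 72.6%, Protocol Beta 145/217 = 66.8% → Regimen Y
Regimen Y wins overall and in every disease group — no reversal.

Yes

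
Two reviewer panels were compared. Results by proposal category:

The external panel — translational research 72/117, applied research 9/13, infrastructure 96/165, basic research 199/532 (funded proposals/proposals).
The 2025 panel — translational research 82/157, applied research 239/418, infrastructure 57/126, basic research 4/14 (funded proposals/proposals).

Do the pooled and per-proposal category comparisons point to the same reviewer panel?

No

Translational research: the external panel 72/117 = 61.5%, the 2025 panel 82/157 = 52.2% → the external panel
Applied research: the external panel 9/13 = 69.2%, the 2025 panel 239/418 = 57.2% → the external panel
Infrastructure: the external panel 96/165 = 58.2%, the 2025 panel 57/126 = 45.2% → the external panel
Basic research: the external panel 199/532 = 37.4%, the 2025 panel 4/14 = 28.6% → the external panel
Overall: the external panel 376/827 = 45.5%, the 2025 panel 382/715 = 53.4% → the 2025 panel
The external panel wins each proposal group but the 2025 panel wins overall — the comparison reverses. The external panel's proposals skew toward basic research, which has a lower base rate.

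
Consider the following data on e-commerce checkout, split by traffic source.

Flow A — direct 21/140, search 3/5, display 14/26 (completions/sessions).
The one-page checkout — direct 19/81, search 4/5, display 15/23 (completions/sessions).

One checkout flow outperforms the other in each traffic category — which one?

the one-page checkout

Direct: Flow A 21/140 = 15.0%, the one-page checkout 19/81 = 23.5% → the one-page checkout
Search: Flow A 3/5 = 60.0%, the one-page checkout 4/5 = 80.0% → the one-page checkout
Display: Flow A 14/26 = 53.8%, the one-page checkout 15/23 = 65.2% → the one-page checkout
The one-page checkout has the higher rate in all 3 groups.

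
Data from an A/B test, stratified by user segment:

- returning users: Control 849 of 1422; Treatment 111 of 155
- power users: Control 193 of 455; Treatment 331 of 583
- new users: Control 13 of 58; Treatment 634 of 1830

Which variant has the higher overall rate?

Returning users: Control 849/1422 = 59.7%, Treatment 111/155 = 71.6% → Treatment
Power users: Control 193/455 = 42.4%, Treatment 331/583 = 56.8% → Treatment
New users: Control 13/58 = 22.4%, Treatment 634/1830 = 34.6% → Treatment
Overall: Control 1055/1935 = 54.5%, Treatment 1076/2568 = 41.9% → Control
(Treatment wins every user group but Control wins overall — Treatment's views skew toward the low-rate new users group.)

Control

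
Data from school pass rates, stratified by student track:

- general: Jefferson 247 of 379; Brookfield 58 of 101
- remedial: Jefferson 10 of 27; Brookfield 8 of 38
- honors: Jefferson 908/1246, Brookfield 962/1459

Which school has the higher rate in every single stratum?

Jefferson

General: Jefferson 247/379 = 65.2%, Brookfield 58/101 = 57.4% → Jefferson
Remedial: Jefferson 10/27 = 37.0%, Brookfield 8/38 = 21.1% → Jefferson
Honors: Jefferson 908/1246 = 72.9%, Brookfield 962/1459 = 65.9% → Jefferson
Jefferson has the higher rate in all 3 groups.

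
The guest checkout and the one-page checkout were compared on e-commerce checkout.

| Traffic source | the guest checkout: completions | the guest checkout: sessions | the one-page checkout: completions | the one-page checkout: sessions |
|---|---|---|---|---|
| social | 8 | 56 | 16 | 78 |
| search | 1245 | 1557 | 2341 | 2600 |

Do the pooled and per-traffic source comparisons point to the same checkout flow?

Yes

Social: the guest checkout 8/56 = 14.3%, the one-page checkout 16/78 = 20.5% → the one-page checkout
Search: the guest checkout 1245/1557 = 80.0%, the one-page checkout 2341/2600 = 90.0% → the one-page checkout
Overall: the guest checkout 1253/1613 = 77.7%, the one-page checkout 2357/2678 = 88.0% → the one-page checkout
The one-page checkout wins overall and in every traffic group — no reversal.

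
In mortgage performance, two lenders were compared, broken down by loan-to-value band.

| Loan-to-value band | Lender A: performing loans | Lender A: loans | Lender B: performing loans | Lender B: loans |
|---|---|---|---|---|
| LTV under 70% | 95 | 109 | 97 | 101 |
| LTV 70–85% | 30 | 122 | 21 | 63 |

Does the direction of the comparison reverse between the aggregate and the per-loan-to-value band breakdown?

No

LTV under 70%: Lender A 95/109 = 87.2%, Lender B 97/101 = 96.0% → Lender B
LTV 70–85%: Lender A 30/122 = 24.6%, Lender B 21/63 = 33.3% → Lender B
Overall: Lender A 125/231 = 54.1%, Lender B 118/164 = 72.0% → Lender B
Lender B wins overall and in every loan-to-value group — no reversal.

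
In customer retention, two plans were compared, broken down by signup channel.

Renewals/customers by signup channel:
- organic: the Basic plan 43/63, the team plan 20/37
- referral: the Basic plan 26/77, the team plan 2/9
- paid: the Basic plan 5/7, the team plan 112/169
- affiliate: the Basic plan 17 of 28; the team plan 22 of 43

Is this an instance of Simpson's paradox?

Organic: the Basic plan 43/63 = 68.3%, the team plan 20/37 = 54.1% → the Basic plan
Referral: the Basic plan 26/77 = 33.8%, the team plan 2/9 = 22.2% → the Basic plan
Paid: the Basic plan 5/7 = 71.4%, the team plan 112/169 = 66.3% → the Basic plan
Affiliate: the Basic plan 17/28 = 60.7%, the team plan 22/43 = 51.2% → the Basic plan
Overall: the Basic plan 91/175 = 52.0%, the team plan 156/258 = 60.5% → the team plan
The Basic plan wins each signup group but the team plan wins overall — the comparison reverses. The Basic plan's customers skew toward referral, which has a lower base rate.

Yes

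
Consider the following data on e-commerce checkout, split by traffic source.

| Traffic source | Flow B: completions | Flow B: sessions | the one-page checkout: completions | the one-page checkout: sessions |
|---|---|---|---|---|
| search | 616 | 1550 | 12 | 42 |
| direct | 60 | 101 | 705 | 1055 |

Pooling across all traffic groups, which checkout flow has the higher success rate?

Search: Flow B 616/1550 = 39.7%, the one-page checkout 12/42 = 28.6% → Flow B
Direct: Flow B 60/101 = 59.4%, the one-page checkout 705/1055 = 66.8% → the one-page checkout
Overall: Flow B 676/1651 = 40.9%, the one-page checkout 717/1097 = 65.4% → the one-page checkout
(Neither sweeps every traffic group, but the one-page checkout has the higher pooled rate.)

the one-page checkout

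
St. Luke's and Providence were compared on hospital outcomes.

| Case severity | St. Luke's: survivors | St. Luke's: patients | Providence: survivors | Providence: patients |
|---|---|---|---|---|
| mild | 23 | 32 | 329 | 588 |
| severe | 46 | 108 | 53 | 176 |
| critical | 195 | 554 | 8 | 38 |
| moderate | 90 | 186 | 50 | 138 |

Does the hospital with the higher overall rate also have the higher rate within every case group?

Mild: St. Luke's 23/32 = 71.9%, Providence 329/588 = 56.0% → St. Luke's
Severe: St. Luke's 46/108 = 42.6%, Providence 53/176 = 30.1% → St. Luke's
Critical: St. Luke's 195/554 = 35.2%, Providence 8/38 = 21.1% → St. Luke's
Moderate: St. Luke's 90/186 = 48.4%, Providence 50/138 = 36.2% → St. Luke's
Overall: St. Luke's 354/880 = 40.2%, Providence 440/940 = 46.8% → Providence
St. Luke's wins each case group but Providence wins overall — the comparison reverses. St. Luke's's patients skew toward critical, which has a lower base rate.

No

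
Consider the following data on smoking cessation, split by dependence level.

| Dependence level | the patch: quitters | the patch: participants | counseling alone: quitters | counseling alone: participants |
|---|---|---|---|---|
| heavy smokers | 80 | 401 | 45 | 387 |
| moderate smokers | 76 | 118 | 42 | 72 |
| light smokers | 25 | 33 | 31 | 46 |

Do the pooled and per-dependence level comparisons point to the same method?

Heavy smokers: the patch 80/401 = 20.0%, counseling alone 45/387 = 11.6% → the patch
Moderate smokers: the patch 76/118 = 64.4%, counseling alone 42/72 = 58.3% → the patch
Light smokers: the patch 25/33 = 75.8%, counseling alone 31/46 = 67.4% → the patch
Overall: the patch 181/552 = 32.8%, counseling alone 118/505 = 23.4% → the patch
The patch wins overall and in every dependence group — no reversal.

Yes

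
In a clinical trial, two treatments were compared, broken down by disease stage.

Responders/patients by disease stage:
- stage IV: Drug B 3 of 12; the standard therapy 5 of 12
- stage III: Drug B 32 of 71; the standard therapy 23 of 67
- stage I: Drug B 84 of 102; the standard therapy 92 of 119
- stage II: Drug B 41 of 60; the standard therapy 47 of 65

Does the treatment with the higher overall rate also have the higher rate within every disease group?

No

Stage IV: Drug B 3/12 = 25.0%, the standard therapy 5/12 = 41.7% → the standard therapy
Stage III: Drug B 32/71 = 45.1%, the standard therapy 23/67 = 34.3% → Drug B
Stage I: Drug B 84/102 = 82.4%, the standard therapy 92/119 = 77.3% → Drug B
Stage II: Drug B 41/60 = 68.3%, the standard therapy 47/65 = 72.3% → the standard therapy
Overall: Drug B 160/245 = 65.3%, the standard therapy 167/263 = 63.5% → Drug B
Neither sweeps: Drug B wins 2 of 4 groups, the standard therapy wins 2. Drug B wins overall but not every group — no Simpson reversal.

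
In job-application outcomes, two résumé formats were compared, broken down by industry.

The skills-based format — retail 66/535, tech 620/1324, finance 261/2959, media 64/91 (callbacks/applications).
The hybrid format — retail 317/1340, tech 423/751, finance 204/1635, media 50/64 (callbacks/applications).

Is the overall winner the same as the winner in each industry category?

Yes

Retail: the skills-based format 66/535 = 12.3%, the hybrid format 317/1340 = 23.7% → the hybrid format
Tech: the skills-based format 620/1324 = 46.8%, the hybrid format 423/751 = 56.3% → the hybrid format
Finance: the skills-based format 261/2959 = 8.8%, the hybrid format 204/1635 = 12.5% → the hybrid format
Media: the skills-based format 64/91 = 70.3%, the hybrid format 50/64 = 78.1% → the hybrid format
Overall: the skills-based format 1011/4909 = 20.6%, the hybrid format 994/3790 = 26.2% → the hybrid format
The hybrid format wins overall and in every industry group — no reversal.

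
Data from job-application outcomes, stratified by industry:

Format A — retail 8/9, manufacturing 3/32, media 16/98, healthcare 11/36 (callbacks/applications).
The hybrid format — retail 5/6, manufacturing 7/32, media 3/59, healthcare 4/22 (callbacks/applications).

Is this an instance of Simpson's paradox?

Retail: Format A 8/9 = 88.9%, the hybrid format 5/6 = 83.3% → Format A
Manufacturing: Format A 3/32 = 9.4%, the hybrid format 7/32 = 21.9% → the hybrid format
Media: Format A 16/98 = 16.3%, the hybrid format 3/59 = 5.1% → Format A
Healthcare: Format A 11/36 = 30.6%, the hybrid format 4/22 = 18.2% → Format A
Overall: Format A 38/175 = 21.7%, the hybrid format 19/119 = 16.0% → Format A
Neither sweeps: Format A wins 3 of 4 groups, the hybrid format wins 1. Format A wins overall but not every group — no Simpson reversal.

No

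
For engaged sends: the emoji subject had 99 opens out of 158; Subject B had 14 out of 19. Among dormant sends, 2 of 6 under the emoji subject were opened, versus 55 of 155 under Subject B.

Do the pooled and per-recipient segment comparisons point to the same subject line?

Engaged: the emoji subject 99/158 = 62.7%, Subject B 14/19 = 73.7% → Subject B
Dormant: the emoji subject 2/6 = 33.3%, Subject B 55/155 = 35.5% → Subject B
Overall: the emoji subject 101/164 = 61.6%, Subject B 69/174 = 39.7% → the emoji subject
Subject B wins each recipient group but the emoji subject wins overall — the comparison reverses. Subject B's sends skew toward dormant, which has a lower base rate.

No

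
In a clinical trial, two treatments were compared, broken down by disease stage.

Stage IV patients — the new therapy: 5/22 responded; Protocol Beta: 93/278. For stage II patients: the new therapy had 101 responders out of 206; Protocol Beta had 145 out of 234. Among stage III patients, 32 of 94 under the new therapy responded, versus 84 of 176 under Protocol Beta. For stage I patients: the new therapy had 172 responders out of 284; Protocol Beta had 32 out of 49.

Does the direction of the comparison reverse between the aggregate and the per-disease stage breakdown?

Yes

Stage IV: the new therapy 5/22 = 22.7%, Protocol Beta 93/278 = 33.5% → Protocol Beta
Stage II: the new therapy 101/206 = 49.0%, Protocol Beta 145/234 = 62.0% → Protocol Beta
Stage III: the new therapy 32/94 = 34.0%, Protocol Beta 84/176 = 47.7% → Protocol Beta
Stage I: the new therapy 172/284 = 60.6%, Protocol Beta 32/49 = 65.3% → Protocol Beta
Overall: the new therapy 310/606 = 51.2%, Protocol Beta 354/737 = 48.0% → the new therapy
Protocol Beta wins each disease group but the new therapy wins overall — the comparison reverses. Protocol Beta's patients skew toward stage IV, which has a lower base rate.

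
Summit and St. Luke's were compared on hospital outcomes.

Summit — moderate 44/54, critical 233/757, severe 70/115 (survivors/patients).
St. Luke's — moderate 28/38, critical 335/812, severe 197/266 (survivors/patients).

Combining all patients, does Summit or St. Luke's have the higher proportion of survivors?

St. Luke's

Moderate: Summit 44/54 = 81.5%, St. Luke's 28/38 = 73.7% → Summit
Critical: Summit 233/757 = 30.8%, St. Luke's 335/812 = 41.3% → St. Luke's
Severe: Summit 70/115 = 60.9%, St. Luke's 197/266 = 74.1% → St. Luke's
Overall: Summit 347/926 = 37.5%, St. Luke's 560/1116 = 50.2% → St. Luke's
(Neither sweeps every case group, but St. Luke's has the higher pooled rate.)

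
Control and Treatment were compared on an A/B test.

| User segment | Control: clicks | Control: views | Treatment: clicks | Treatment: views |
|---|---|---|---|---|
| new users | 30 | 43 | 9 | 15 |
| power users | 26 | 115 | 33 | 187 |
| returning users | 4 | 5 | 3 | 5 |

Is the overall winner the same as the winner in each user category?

New users: Control 30/43 = 69.8%, Treatment 9/15 = 60.0% → Control
Power users: Control 26/115 = 22.6%, Treatment 33/187 = 17.6% → Control
Returning users: Control 4/5 = 80.0%, Treatment 3/5 = 60.0% → Control
Overall: Control 60/163 = 36.8%, Treatment 45/207 = 21.7% → Control
Control wins overall and in every user group — no reversal.

Yes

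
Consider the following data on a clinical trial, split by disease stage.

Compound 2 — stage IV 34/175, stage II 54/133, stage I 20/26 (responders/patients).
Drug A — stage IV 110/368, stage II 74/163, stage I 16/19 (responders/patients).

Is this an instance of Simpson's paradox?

No

Stage IV: Compound 2 34/175 = 19.4%, Drug A 110/368 = 29.9% → Drug A
Stage II: Compound 2 54/133 = 40.6%, Drug A 74/163 = 45.4% → Drug A
Stage I: Compound 2 20/26 = 76.9%, Drug A 16/19 = 84.2% → Drug A
Overall: Compound 2 108/334 = 32.3%, Drug A 200/550 = 36.4% → Drug A
Drug A wins overall and in every disease group — no reversal.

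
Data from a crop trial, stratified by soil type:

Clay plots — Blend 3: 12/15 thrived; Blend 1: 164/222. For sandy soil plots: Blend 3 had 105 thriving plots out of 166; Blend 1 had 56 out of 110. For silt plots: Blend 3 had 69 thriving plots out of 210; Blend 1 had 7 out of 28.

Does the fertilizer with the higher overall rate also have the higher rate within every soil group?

Clay: Blend 3 12/15 = 80.0%, Blend 1 164/222 = 73.9% → Blend 3
Sandy soil: Blend 3 105/166 = 63.3%, Blend 1 56/110 = 50.9% → Blend 3
Silt: Blend 3 69/210 = 32.9%, Blend 1 7/28 = 25.0% → Blend 3
Overall: Blend 3 186/391 = 47.6%, Blend 1 227/360 = 63.1% → Blend 1
Blend 3 wins each soil group but Blend 1 wins overall — the comparison reverses. Blend 3's plots skew toward silt, which has a lower base rate.

No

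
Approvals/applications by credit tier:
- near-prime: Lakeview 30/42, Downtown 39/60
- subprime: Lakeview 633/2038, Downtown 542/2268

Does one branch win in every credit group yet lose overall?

Near-prime: Lakeview 30/42 = 71.4%, Downtown 39/60 = 65.0% → Lakeview
Subprime: Lakeview 633/2038 = 31.1%, Downtown 542/2268 = 23.9% → Lakeview
Overall: Lakeview 663/2080 = 31.9%, Downtown 581/2328 = 25.0% → Lakeview
Lakeview wins overall and in every credit group — no reversal.

No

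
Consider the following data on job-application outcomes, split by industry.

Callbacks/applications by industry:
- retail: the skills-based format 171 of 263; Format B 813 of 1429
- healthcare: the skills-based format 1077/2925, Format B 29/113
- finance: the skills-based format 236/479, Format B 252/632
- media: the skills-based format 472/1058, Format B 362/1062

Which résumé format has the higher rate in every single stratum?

Retail: the skills-based format 171/263 = 65.0%, Format B 813/1429 = 56.9% → the skills-based format
Healthcare: the skills-based format 1077/2925 = 36.8%, Format B 29/113 = 25.7% → the skills-based format
Finance: the skills-based format 236/479 = 49.3%, Format B 252/632 = 39.9% → the skills-based format
Media: the skills-based format 472/1058 = 44.6%, Format B 362/1062 = 34.1% → the skills-based format
The skills-based format has the higher rate in all 4 groups.

the skills-based format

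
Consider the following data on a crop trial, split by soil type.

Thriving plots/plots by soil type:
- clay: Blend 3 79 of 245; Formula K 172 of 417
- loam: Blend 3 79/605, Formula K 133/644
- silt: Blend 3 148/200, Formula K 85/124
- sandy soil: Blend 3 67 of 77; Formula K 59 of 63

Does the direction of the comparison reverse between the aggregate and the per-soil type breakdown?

No

Clay: Blend 3 79/245 = 32.2%, Formula K 172/417 = 41.2% → Formula K
Loam: Blend 3 79/605 = 13.1%, Formula K 133/644 = 20.7% → Formula K
Silt: Blend 3 148/200 = 74.0%, Formula K 85/124 = 68.5% → Blend 3
Sandy soil: Blend 3 67/77 = 87.0%, Formula K 59/63 = 93.7% → Formula K
Overall: Blend 3 373/1127 = 33.1%, Formula K 449/1248 = 36.0% → Formula K
Neither sweeps: Blend 3 wins 1 of 4 groups, Formula K wins 3. Formula K wins overall but not every group — no Simpson reversal.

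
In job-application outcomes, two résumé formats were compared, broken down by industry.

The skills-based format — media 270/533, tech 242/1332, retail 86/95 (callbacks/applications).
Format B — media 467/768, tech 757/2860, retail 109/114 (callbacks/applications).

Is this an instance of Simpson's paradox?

Media: the skills-based format 270/533 = 50.7%, Format B 467/768 = 60.8% → Format B
Tech: the skills-based format 242/1332 = 18.2%, Format B 757/2860 = 26.5% → Format B
Retail: the skills-based format 86/95 = 90.5%, Format B 109/114 = 95.6% → Format B
Overall: the skills-based format 598/1960 = 30.5%, Format B 1333/3742 = 35.6% → Format B
Format B wins overall and in every industry group — no reversal.

No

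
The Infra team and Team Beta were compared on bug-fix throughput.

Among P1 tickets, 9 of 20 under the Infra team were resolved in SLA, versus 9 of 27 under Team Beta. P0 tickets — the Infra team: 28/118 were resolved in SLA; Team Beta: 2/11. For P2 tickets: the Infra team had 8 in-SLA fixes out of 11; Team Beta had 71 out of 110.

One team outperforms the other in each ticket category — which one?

the Infra team

P1: the Infra team 9/20 = 45.0%, Team Beta 9/27 = 33.3% → the Infra team
P0: the Infra team 28/118 = 23.7%, Team Beta 2/11 = 18.2% → the Infra team
P2: the Infra team 8/11 = 72.7%, Team Beta 71/110 = 64.5% → the Infra team
The Infra team has the higher rate in all 3 groups.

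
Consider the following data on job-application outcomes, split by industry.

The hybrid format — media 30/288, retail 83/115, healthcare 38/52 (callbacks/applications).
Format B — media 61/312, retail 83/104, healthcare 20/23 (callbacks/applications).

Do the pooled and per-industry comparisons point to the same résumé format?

Media: the hybrid format 30/288 = 10.4%, Format B 61/312 = 19.6% → Format B
Retail: the hybrid format 83/115 = 72.2%, Format B 83/104 = 79.8% → Format B
Healthcare: the hybrid format 38/52 = 73.1%, Format B 20/23 = 87.0% → Format B
Overall: the hybrid format 151/455 = 33.2%, Format B 164/439 = 37.4% → Format B
Format B wins overall and in every industry group — no reversal.

Yes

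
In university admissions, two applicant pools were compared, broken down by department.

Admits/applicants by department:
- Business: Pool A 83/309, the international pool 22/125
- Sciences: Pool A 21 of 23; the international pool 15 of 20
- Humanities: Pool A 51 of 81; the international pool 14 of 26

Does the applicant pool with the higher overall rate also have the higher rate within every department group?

Yes

Business: Pool A 83/309 = 26.9%, the international pool 22/125 = 17.6% → Pool A
Sciences: Pool A 21/23 = 91.3%, the international pool 15/20 = 75.0% → Pool A
Humanities: Pool A 51/81 = 63.0%, the international pool 14/26 = 53.8% → Pool A
Overall: Pool A 155/413 = 37.5%, the international pool 51/171 = 29.8% → Pool A
Pool A wins overall and in every department group — no reversal.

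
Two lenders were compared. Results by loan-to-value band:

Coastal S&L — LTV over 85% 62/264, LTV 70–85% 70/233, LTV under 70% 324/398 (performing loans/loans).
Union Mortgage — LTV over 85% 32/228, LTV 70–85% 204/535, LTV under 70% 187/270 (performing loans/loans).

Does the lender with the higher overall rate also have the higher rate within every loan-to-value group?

No

LTV over 85%: Coastal S&L 62/264 = 23.5%, Union Mortgage 32/228 = 14.0% → Coastal S&L
LTV 70–85%: Coastal S&L 70/233 = 30.0%, Union Mortgage 204/535 = 38.1% → Union Mortgage
LTV under 70%: Coastal S&L 324/398 = 81.4%, Union Mortgage 187/270 = 69.3% → Coastal S&L
Overall: Coastal S&L 456/895 = 50.9%, Union Mortgage 423/1033 = 40.9% → Coastal S&L
Neither sweeps: Coastal S&L wins 2 of 3 groups, Union Mortgage wins 1. Coastal S&L wins overall but not every group — no Simpson reversal.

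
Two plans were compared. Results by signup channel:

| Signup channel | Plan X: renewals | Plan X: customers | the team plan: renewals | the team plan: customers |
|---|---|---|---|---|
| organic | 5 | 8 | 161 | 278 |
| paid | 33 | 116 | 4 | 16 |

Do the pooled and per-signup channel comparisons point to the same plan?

No

Organic: Plan X 5/8 = 62.5%, the team plan 161/278 = 57.9% → Plan X
Paid: Plan X 33/116 = 28.4%, the team plan 4/16 = 25.0% → Plan X
Overall: Plan X 38/124 = 30.6%, the team plan 165/294 = 56.1% → the team plan
Plan X wins each signup group but the team plan wins overall — the comparison reverses. Plan X's customers skew toward paid, which has a lower base rate.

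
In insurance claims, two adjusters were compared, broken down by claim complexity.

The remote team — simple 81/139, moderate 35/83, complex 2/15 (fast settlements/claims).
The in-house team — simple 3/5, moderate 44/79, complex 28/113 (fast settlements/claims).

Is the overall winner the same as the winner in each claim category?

No

Simple: the remote team 81/139 = 58.3%, the in-house team 3/5 = 60.0% → the in-house team
Moderate: the remote team 35/83 = 42.2%, the in-house team 44/79 = 55.7% → the in-house team
Complex: the remote team 2/15 = 13.3%, the in-house team 28/113 = 24.8% → the in-house team
Overall: the remote team 118/237 = 49.8%, the in-house team 75/197 = 38.1% → the remote team
The in-house team wins each claim group but the remote team wins overall — the comparison reverses. The in-house team's claims skew toward complex, which has a lower base rate.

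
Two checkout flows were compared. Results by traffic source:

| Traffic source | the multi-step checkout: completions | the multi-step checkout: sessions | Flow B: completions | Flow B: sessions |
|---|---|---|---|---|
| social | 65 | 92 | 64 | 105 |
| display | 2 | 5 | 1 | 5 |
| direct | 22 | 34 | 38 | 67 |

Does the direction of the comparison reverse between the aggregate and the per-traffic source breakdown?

Social: the multi-step checkout 65/92 = 70.7%, Flow B 64/105 = 61.0% → the multi-step checkout
Display: the multi-step checkout 2/5 = 40.0%, Flow B 1/5 = 20.0% → the multi-step checkout
Direct: the multi-step checkout 22/34 = 64.7%, Flow B 38/67 = 56.7% → the multi-step checkout
Overall: the multi-step checkout 89/131 = 67.9%, Flow B 103/177 = 58.2% → the multi-step checkout
The multi-step checkout wins overall and in every traffic group — no reversal.

No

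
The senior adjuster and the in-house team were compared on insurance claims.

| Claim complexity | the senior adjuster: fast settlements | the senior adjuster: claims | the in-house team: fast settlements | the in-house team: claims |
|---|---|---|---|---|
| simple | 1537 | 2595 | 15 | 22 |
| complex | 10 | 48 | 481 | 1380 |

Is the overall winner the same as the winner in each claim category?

No

Simple: the senior adjuster 1537/2595 = 59.2%, the in-house team 15/22 = 68.2% → the in-house team
Complex: the senior adjuster 10/48 = 20.8%, the in-house team 481/1380 = 34.9% → the in-house team
Overall: the senior adjuster 1547/2643 = 58.5%, the in-house team 496/1402 = 35.4% → the senior adjuster
The in-house team wins each claim group but the senior adjuster wins overall — the comparison reverses. The in-house team's claims skew toward complex, which has a lower base rate.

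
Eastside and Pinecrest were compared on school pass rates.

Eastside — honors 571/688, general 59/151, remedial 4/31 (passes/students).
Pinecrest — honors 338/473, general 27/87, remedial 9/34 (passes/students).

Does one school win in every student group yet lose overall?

No

Honors: Eastside 571/688 = 83.0%, Pinecrest 338/473 = 71.5% → Eastside
General: Eastside 59/151 = 39.1%, Pinecrest 27/87 = 31.0% → Eastside
Remedial: Eastside 4/31 = 12.9%, Pinecrest 9/34 = 26.5% → Pinecrest
Overall: Eastside 634/870 = 72.9%, Pinecrest 374/594 = 63.0% → Eastside
Neither sweeps: Eastside wins 2 of 3 groups, Pinecrest wins 1. Eastside wins overall but not every group — no Simpson reversal.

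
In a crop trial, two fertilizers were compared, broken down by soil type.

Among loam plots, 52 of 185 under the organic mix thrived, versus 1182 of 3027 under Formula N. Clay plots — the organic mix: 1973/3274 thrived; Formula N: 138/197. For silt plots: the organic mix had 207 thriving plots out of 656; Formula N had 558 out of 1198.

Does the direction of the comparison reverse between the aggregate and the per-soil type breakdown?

Loam: the organic mix 52/185 = 28.1%, Formula N 1182/3027 = 39.0% → Formula N
Clay: the organic mix 1973/3274 = 60.3%, Formula N 138/197 = 70.1% → Formula N
Silt: the organic mix 207/656 = 31.6%, Formula N 558/1198 = 46.6% → Formula N
Overall: the organic mix 2232/4115 = 54.2%, Formula N 1878/4422 = 42.5% → the organic mix
Formula N wins each soil group but the organic mix wins overall — the comparison reverses. Formula N's plots skew toward loam, which has a lower base rate.

Yes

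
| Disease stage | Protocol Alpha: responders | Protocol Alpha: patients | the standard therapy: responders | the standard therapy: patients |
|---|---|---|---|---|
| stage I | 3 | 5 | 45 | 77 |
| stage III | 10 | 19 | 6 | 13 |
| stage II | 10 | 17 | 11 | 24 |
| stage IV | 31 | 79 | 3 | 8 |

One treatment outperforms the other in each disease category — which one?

Stage I: Protocol Alpha 3/5 = 60.0%, the standard therapy 45/77 = 58.4% → Protocol Alpha
Stage III: Protocol Alpha 10/19 = 52.6%, the standard therapy 6/13 = 46.2% → Protocol Alpha
Stage II: Protocol Alpha 10/17 = 58.8%, the standard therapy 11/24 = 45.8% → Protocol Alpha
Stage IV: Protocol Alpha 31/79 = 39.2%, the standard therapy 3/8 = 37.5% → Protocol Alpha
Protocol Alpha has the higher rate in all 4 groups.

Protocol Alpha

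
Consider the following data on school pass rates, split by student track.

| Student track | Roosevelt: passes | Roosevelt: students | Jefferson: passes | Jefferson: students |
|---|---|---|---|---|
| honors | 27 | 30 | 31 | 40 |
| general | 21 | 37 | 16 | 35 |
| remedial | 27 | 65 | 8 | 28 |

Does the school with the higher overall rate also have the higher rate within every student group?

Honors: Roosevelt 27/30 = 90.0%, Jefferson 31/40 = 77.5% → Roosevelt
General: Roosevelt 21/37 = 56.8%, Jefferson 16/35 = 45.7% → Roosevelt
Remedial: Roosevelt 27/65 = 41.5%, Jefferson 8/28 = 28.6% → Roosevelt
Overall: Roosevelt 75/132 = 56.8%, Jefferson 55/103 = 53.4% → Roosevelt
Roosevelt wins overall and in every student group — no reversal.

Yes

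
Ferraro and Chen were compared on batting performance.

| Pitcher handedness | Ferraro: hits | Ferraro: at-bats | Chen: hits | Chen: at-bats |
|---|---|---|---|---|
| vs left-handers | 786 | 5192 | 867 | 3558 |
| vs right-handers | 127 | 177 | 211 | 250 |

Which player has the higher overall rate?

Chen

Vs left-handers: Ferraro 786/5192 = 15.1%, Chen 867/3558 = 24.4% → Chen
Vs right-handers: Ferraro 127/177 = 71.8%, Chen 211/250 = 84.4% → Chen
Overall: Ferraro 913/5369 = 17.0%, Chen 1078/3808 = 28.3% → Chen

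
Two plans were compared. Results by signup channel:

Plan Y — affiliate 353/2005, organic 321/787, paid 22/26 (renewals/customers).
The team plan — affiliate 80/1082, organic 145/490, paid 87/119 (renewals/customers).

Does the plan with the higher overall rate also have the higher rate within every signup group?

Yes

Affiliate: Plan Y 353/2005 = 17.6%, the team plan 80/1082 = 7.4% → Plan Y
Organic: Plan Y 321/787 = 40.8%, the team plan 145/490 = 29.6% → Plan Y
Paid: Plan Y 22/26 = 84.6%, the team plan 87/119 = 73.1% → Plan Y
Overall: Plan Y 696/2818 = 24.7%, the team plan 312/1691 = 18.5% → Plan Y
Plan Y wins overall and in every signup group — no reversal.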